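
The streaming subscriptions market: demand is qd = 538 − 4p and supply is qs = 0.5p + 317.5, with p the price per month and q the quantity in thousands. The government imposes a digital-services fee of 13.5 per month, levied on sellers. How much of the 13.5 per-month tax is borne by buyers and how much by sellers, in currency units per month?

Buyers bear 1.5 per month; sellers bear 12 per month.

Before the tax: set 538 − 4p = 0.5p + 317.5 → p* = 49, q* = 342.
With the tax collected from sellers, supply shifts: qs = 0.5(p − 13.5) + 317.5.
New equilibrium: buyers pay 50.5, sellers receive 37, q = 336. (Wedge: pb − ps = 13.5.)
Burden on buyers: 1.5; on sellers: 12. (They sum to 13.5.)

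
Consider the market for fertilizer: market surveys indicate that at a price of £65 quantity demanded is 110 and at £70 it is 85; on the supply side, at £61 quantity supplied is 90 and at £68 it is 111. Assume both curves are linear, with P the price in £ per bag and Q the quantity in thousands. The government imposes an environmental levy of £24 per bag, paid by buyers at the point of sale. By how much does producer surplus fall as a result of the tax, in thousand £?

Producer surplus falls by £1237.5 thousand.

Demand slope: (85 − 110)/(70 − 65) = -5, so Qd = 435 − 5P.
Supply slope: (111 − 90)/(68 − 61) = 3, so Qs = 3P − 93.
Without the tax, 435 − 5P = 3P − 93 gives 8P = 528, so P* = £66 and Q* = 105.
With the tax collected from buyers, demand (in seller-price terms) shifts: Qd = 435 − 5(P + 24).
New equilibrium: buyers pay £75, producers receive £51, Q = 60. (Wedge: Pb − Ps = 24.)
ΔPS is the trapezoid between Q = 60 and Q = 105 of height £15: ½ · (105 + 60) · 15 = £1237.5.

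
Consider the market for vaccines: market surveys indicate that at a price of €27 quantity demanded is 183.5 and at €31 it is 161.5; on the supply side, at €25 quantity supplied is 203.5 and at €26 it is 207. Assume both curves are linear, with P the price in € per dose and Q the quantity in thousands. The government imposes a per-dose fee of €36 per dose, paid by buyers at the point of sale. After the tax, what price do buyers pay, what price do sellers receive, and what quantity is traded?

Demand slope: (161.5 − 183.5)/(31 − 27) = -5.5, so Qd = 332 − 5.5P.
Supply slope: (207 − 203.5)/(26 − 25) = 3.5, so Qs = 3.5P + 116.
Without the tax, 332 − 5.5P = 3.5P + 116 gives 9P = 216, so P* = €24 and Q* = 200.
With the tax collected from buyers, demand (in seller-price terms) shifts: Qd = 332 − 5.5(P + 36).
Solving gives Q = 123 with buyers paying €38 and sellers receiving €2 (the €36 wedge).
The less price-elastic side of the market bears the larger share of a per-unit tax.

Buyers pay €38; sellers receive €2; quantity = 123.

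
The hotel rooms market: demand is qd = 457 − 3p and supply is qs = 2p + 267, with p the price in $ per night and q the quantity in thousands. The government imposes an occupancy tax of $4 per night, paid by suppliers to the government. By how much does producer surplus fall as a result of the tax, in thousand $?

Producer surplus falls by $817.44 thousand.

Before the tax: set 457 − 3p = 2p + 267 → p* = $38, q* = 343.
With the tax collected from suppliers, supply shifts: qs = 2(p − 4) + 267.
New equilibrium: buyers pay $39.6, suppliers receive $35.6, q = 338.2. (Wedge: pb − ps = 4.)
ΔPS is the trapezoid between Q = 338.2 and Q = 343 of height $2.4: ½ · (343 + 338.2) · 2.4 = $817.44.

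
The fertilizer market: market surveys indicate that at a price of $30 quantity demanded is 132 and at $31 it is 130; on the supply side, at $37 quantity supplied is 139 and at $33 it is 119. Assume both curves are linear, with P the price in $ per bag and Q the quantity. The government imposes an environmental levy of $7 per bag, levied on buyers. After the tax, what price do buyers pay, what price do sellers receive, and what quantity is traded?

Buyers pay $39; sellers receive $32; quantity = 114.

Demand slope: (130 − 132)/(31 − 30) = -2, so Qd = 192 − 2P.
Supply slope: (119 − 139)/(33 − 37) = 5, so Qs = 5P − 46.
Before the tax: set 192 − 2P = 5P − 46 → P* = $34, Q* = 124.
With the tax collected from buyers, demand (in seller-price terms) shifts: Qd = 192 − 2(P + 7).
Solving gives Q = 114 with buyers paying $39 and sellers receiving $32 (the $7 wedge).
The less price-elastic side of the market bears the larger share of a per-unit tax.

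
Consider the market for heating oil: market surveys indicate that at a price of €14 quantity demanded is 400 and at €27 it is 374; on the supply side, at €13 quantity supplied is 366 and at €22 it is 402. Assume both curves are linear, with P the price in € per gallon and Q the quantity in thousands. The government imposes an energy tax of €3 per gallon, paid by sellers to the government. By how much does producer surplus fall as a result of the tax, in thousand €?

Demand slope: (374 − 400)/(27 − 14) = -2, so Qd = 428 − 2P.
Supply slope: (402 − 366)/(22 − 13) = 4, so Qs = 4P + 314.
Before the tax: set 428 − 2P = 4P + 314 → P* = €19, Q* = 390.
With the tax collected from sellers, supply shifts: Qs = 4(P − 3) + 314.
New equilibrium: buyers pay €21, sellers receive €18, Q = 386. (Wedge: Pb − Ps = 3.)
ΔPS is the trapezoid between Q = 386 and Q = 390 of height €1: ½ · (390 + 386) · 1 = €388.

Producer surplus falls by €388 thousand.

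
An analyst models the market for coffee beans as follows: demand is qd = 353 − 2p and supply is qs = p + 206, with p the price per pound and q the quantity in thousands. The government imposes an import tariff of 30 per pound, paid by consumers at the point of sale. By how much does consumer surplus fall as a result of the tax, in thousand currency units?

Without the tax, 353 − 2p = p + 206 gives 3p = 147, so p* = 49 and q* = 255.
With the tax collected from consumers, demand (in seller-price terms) shifts: qd = 353 − 2(p + 30).
New equilibrium: consumers pay 59, sellers receive 29, q = 235. (Wedge: pb − ps = 30.)
ΔCS is the trapezoid between Q = 235 and Q = 255 of height 10: ½ · (255 + 235) · 10 = 2450.

Consumer surplus falls by 2450 thousand.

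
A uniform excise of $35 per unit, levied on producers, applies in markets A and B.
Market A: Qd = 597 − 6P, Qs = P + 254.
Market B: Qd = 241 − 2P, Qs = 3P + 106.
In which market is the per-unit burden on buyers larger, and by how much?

Market A: pre-tax P* = $49, Q* = 303; post-tax Q = 273; per-unit burden on buyers = $5.
Market B: pre-tax P* = $27, Q* = 187; post-tax Q = 145; per-unit burden on buyers = $21.
Difference: $5 vs $21 → market B is larger by $16.

Market B, by $16.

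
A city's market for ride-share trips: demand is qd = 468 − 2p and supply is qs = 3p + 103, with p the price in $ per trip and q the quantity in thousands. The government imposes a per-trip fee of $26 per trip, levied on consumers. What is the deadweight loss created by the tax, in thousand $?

Deadweight loss = $405.6 thousand.

Without the tax, 468 − 2p = 3p + 103 gives 5p = 365, so p* = $73 and q* = 322.
With the tax collected from consumers, demand (in seller-price terms) shifts: qd = 468 − 2(p + 26).
Solving gives q = 290.8 with consumers paying $88.6 and suppliers receiving $62.6 (the $26 wedge).
Quantity falls by |ΔQ| = |322 − 290.8| = 31.2.
DWL = ½ · t · |ΔQ| = ½ · 26 · 31.2 = $405.6.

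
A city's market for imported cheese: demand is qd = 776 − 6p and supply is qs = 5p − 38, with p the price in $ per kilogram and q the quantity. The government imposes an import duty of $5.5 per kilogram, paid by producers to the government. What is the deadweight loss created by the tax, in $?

Deadweight loss = $41.25.

Without the tax, 776 − 6p = 5p − 38 gives 11p = 814, so p* = $74 and q* = 332.
With the tax collected from producers, supply shifts: qs = 5(p − 5.5) − 38.
Solving gives q = 317 with buyers paying $76.5 and producers receiving $71 (the $5.5 wedge).
Quantity falls by |ΔQ| = |332 − 317| = 15.
DWL = ½ · t · |ΔQ| = ½ · 5.5 · 15 = $41.25.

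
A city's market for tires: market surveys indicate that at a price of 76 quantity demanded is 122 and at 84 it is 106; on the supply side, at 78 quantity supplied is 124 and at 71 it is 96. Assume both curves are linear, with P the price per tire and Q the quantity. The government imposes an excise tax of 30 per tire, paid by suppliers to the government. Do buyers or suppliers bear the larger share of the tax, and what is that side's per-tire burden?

Demand slope: (106 − 122)/(84 − 76) = -2, so Qd = 274 − 2P.
Supply slope: (96 − 124)/(71 − 78) = 4, so Qs = 4P − 188.
Before the tax: set 274 − 2P = 4P − 188 → P* = 77, Q* = 120.
With the tax collected from suppliers, supply shifts: Qs = 4(P − 30) − 188.
New equilibrium: buyers pay 97, suppliers receive 67, Q = 80. (Wedge: Pb − Ps = 30.)
Per-tire burden: buyers 20, suppliers 10.
Buyers take the larger share because demand is less price-elastic here (demand slope 2 vs supply slope 4).

Buyers bear the larger share: 20 per tire.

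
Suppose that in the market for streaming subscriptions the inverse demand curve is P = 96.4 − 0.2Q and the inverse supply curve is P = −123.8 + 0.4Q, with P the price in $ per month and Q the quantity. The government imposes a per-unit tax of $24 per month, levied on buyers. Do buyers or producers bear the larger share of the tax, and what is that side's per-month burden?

Rewrite in direct form: Qd = 482 − 5P and Qs = 2.5P + 309.5.
Without the tax, 482 − 5P = 2.5P + 309.5 gives 7.5P = 172.5, so P* = $23 and Q* = 367.
With the tax collected from buyers, demand (in seller-price terms) shifts: Qd = 482 − 5(P + 24).
New equilibrium: buyers pay $31, producers receive $7, Q = 327. (Wedge: Pb − Ps = 24.)
Per-month burden: buyers $8, producers $16.
Producers take the larger share because supply is less price-elastic here (demand slope 5 vs supply slope 2.5).
The less price-elastic side of the market bears the larger share of a per-unit tax.

Producers bear the larger share: $16 per month.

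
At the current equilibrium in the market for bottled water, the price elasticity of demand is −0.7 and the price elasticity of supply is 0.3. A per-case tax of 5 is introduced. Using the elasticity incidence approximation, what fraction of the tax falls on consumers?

Consumers' share ≈ 0.3.

Incidence ratio: consumers' share ≈ εs / (εs + |εd|) = 0.3 / (0.3 + 0.7) = 0.3.
Supply is the less elastic side, so consumers bear the smaller share.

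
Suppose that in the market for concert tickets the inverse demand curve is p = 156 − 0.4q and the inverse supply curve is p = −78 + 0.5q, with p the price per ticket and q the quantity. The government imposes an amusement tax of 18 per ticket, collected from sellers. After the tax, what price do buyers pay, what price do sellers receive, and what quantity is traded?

Rewrite in direct form: qd = 390 − 2.5p and qs = 2p + 156.
Without the tax, 390 − 2.5p = 2p + 156 gives 4.5p = 234, so p* = 52 and q* = 260.
With the tax collected from sellers, supply shifts: qs = 2(p − 18) + 156.
New equilibrium: buyers pay 60, sellers receive 42, q = 240. (Wedge: pb − ps = 18.)
The less price-elastic side of the market bears the larger share of a per-unit tax.

Buyers pay 60; sellers receive 42; quantity = 240.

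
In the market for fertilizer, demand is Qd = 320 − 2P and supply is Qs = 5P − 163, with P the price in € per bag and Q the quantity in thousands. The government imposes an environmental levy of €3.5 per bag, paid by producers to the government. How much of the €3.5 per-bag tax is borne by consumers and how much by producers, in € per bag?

Without the tax, 320 − 2P = 5P − 163 gives 7P = 483, so P* = €69 and Q* = 182.
With the tax collected from producers, supply shifts: Qs = 5(P − 3.5) − 163.
New equilibrium: consumers pay €71.5, producers receive €68, Q = 177. (Wedge: Pb − Ps = 3.5.)
Burden on consumers: €2.5; on producers: €1. (They sum to €3.5.)
The less price-elastic side of the market bears the larger share of a per-unit tax.

Consumers bear €2.5 per bag; producers bear €1 per bag.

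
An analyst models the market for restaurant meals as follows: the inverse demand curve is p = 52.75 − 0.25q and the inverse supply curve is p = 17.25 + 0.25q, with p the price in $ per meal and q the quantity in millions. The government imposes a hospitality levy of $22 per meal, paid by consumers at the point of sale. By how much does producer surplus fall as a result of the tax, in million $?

Inverting to q(p) form: qd = 211 − 4p; qs = 4p − 69.
Before the tax: set 211 − 4p = 4p − 69 → p* = $35, q* = 71.
With the tax collected from consumers, demand (in seller-price terms) shifts: qd = 211 − 4(p + 22).
Solving gives q = 27 with consumers paying $46 and suppliers receiving $24 (the $22 wedge).
ΔPS is the trapezoid between Q = 27 and Q = 71 of height $11: ½ · (71 + 27) · 11 = $539.

Producer surplus falls by $539 million.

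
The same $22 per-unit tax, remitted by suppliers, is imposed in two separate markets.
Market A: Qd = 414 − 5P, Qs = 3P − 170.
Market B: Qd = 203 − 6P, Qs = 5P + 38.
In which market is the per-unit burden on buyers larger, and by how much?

Market A: pre-tax P* = $73, Q* = 49; post-tax Q = 7.75; per-unit burden on buyers = $8.25.
Market B: pre-tax P* = $15, Q* = 113; post-tax Q = 53; per-unit burden on buyers = $10.
Difference: $8.25 vs $10 → market B is larger by $1.75.

Market B, by $1.75.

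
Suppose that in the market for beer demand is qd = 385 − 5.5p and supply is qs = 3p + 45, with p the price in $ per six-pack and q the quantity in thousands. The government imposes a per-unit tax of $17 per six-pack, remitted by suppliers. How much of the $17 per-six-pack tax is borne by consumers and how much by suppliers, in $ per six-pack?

Consumers bear $6 per six-pack; suppliers bear $11 per six-pack.

Before the tax: set 385 − 5.5p = 3p + 45 → p* = $40, q* = 165.
With the tax collected from suppliers, supply shifts: qs = 3(p − 17) + 45.
Solving gives q = 132 with consumers paying $46 and suppliers receiving $29 (the $17 wedge).
Burden on consumers: $6; on suppliers: $11. (They sum to $17.)
The less price-elastic side of the market bears the larger share of a per-unit tax.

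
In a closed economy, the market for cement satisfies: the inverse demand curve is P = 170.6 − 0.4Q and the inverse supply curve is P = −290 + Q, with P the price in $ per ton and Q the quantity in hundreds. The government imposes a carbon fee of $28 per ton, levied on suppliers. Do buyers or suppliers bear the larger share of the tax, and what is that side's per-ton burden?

Suppliers bear the larger share: $20 per ton.

Rewrite in direct form: Qd = 426.5 − 2.5P and Qs = P + 290.
Without the tax, 426.5 − 2.5P = P + 290 gives 3.5P = 136.5, so P* = $39 and Q* = 329.
With the tax collected from suppliers, supply shifts: Qs = (P − 28) + 290.
Solving gives Q = 309 with buyers paying $47 and suppliers receiving $19 (the $28 wedge).
Per-ton burden: buyers $8, suppliers $20.
Suppliers take the larger share because supply is less price-elastic here (demand slope 2.5 vs supply slope 1).
The less price-elastic side of the market bears the larger share of a per-unit tax.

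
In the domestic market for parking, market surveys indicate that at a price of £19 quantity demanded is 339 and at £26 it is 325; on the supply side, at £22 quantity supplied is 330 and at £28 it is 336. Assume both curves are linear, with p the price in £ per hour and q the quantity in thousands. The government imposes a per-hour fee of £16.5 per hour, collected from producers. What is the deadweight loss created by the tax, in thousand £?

Demand slope: (325 − 339)/(26 − 19) = -2, so qd = 377 − 2p.
Supply slope: (336 − 330)/(28 − 22) = 1, so qs = p + 308.
Without the tax, 377 − 2p = p + 308 gives 3p = 69, so p* = £23 and q* = 331.
With the tax collected from producers, supply shifts: qs = (p − 16.5) + 308.
New equilibrium: buyers pay £28.5, producers receive £12, q = 320. (Wedge: pb − ps = 16.5.)
Quantity falls by |ΔQ| = |331 − 320| = 11.
DWL = ½ · t · |ΔQ| = ½ · 16.5 · 11 = £90.75.

Deadweight loss = £90.75 thousand.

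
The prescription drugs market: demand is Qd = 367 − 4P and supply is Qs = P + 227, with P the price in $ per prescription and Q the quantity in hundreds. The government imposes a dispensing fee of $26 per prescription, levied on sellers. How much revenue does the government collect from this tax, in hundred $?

Before the tax: set 367 − 4P = P + 227 → P* = $28, Q* = 255.
With the tax collected from sellers, supply shifts: Qs = (P − 26) + 227.
New equilibrium: consumers pay $33.2, sellers receive $7.2, Q = 234.2. (Wedge: Pb − Ps = 26.)
Revenue = t · Q = 26 · 234.2 = $6089.2.

Tax revenue = $6089.2 hundred.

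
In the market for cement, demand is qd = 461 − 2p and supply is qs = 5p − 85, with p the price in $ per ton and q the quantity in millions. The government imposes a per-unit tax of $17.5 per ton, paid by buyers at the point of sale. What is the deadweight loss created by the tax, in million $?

Deadweight loss = $218.75 million.

Without the tax, 461 − 2p = 5p − 85 gives 7p = 546, so p* = $78 and q* = 305.
With the tax collected from buyers, demand (in seller-price terms) shifts: qd = 461 − 2(p + 17.5).
Solving gives q = 280 with buyers paying $90.5 and sellers receiving $73 (the $17.5 wedge).
Quantity falls by |ΔQ| = |305 − 280| = 25.
DWL = ½ · t · |ΔQ| = ½ · 17.5 · 25 = $218.75.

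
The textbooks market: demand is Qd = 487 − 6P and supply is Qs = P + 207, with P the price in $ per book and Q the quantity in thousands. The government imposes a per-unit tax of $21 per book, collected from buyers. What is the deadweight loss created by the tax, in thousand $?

Before the tax: set 487 − 6P = P + 207 → P* = $40, Q* = 247.
With the tax collected from buyers, demand (in seller-price terms) shifts: Qd = 487 − 6(P + 21).
New equilibrium: buyers pay $43, suppliers receive $22, Q = 229. (Wedge: Pb − Ps = 21.)
Quantity falls by |ΔQ| = |247 − 229| = 18.
DWL = ½ · t · |ΔQ| = ½ · 21 · 18 = $189.

Deadweight loss = $189 thousand.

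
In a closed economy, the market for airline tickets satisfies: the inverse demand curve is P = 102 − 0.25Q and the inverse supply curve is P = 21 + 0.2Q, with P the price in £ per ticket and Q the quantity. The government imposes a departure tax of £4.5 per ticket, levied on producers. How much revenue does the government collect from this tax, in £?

Rewrite in direct form: Qd = 408 − 4P and Qs = 5P − 105.
Before the tax: set 408 − 4P = 5P − 105 → P* = £57, Q* = 180.
With the tax collected from producers, supply shifts: Qs = 5(P − 4.5) − 105.
New equilibrium: consumers pay £59.5, producers receive £55, Q = 170. (Wedge: Pb − Ps = 4.5.)
Revenue = t · Q = 4.5 · 170 = £765.

Tax revenue = £765.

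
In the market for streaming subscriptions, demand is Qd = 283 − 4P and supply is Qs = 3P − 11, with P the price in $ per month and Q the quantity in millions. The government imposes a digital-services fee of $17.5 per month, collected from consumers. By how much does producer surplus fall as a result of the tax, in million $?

Producer surplus falls by $1000 million.

Before the tax: set 283 − 4P = 3P − 11 → P* = $42, Q* = 115.
With the tax collected from consumers, demand (in seller-price terms) shifts: Qd = 283 − 4(P + 17.5).
Solving gives Q = 85 with consumers paying $49.5 and producers receiving $32 (the $17.5 wedge).
ΔPS is the trapezoid between Q = 85 and Q = 115 of height $10: ½ · (115 + 85) · 10 = $1000.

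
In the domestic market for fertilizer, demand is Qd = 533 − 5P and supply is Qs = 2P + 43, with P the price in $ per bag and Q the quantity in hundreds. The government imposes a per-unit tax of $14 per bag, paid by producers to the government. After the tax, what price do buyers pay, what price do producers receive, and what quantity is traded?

Without the tax, 533 − 5P = 2P + 43 gives 7P = 490, so P* = $70 and Q* = 183.
With the tax collected from producers, supply shifts: Qs = 2(P − 14) + 43.
Solving gives Q = 163 with buyers paying $74 and producers receiving $60 (the $14 wedge).
The less price-elastic side of the market bears the larger share of a per-unit tax.

Buyers pay $74; producers receive $60; quantity = 163.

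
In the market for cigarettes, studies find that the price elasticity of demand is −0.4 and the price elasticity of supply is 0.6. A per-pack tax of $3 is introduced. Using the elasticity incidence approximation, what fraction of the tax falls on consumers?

Incidence ratio: consumers' share ≈ εs / (εs + |εd|) = 0.6 / (0.6 + 0.4) = 0.6.
Supply is the more elastic side, so consumers bear the larger share.

Consumers' share ≈ 0.6.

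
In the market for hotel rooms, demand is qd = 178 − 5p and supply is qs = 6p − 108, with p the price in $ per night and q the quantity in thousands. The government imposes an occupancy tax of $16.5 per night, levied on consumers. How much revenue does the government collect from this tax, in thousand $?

Before the tax: set 178 − 5p = 6p − 108 → p* = $26, q* = 48.
With the tax collected from consumers, demand (in seller-price terms) shifts: qd = 178 − 5(p + 16.5).
Solving gives q = 3 with consumers paying $35 and producers receiving $18.5 (the $16.5 wedge).
Revenue = t · Q = 16.5 · 3 = $49.5.

Tax revenue = $49.5 thousand.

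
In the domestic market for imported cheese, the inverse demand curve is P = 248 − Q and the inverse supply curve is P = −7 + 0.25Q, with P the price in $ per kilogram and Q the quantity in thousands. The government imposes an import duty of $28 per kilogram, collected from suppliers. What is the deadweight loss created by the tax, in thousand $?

Deadweight loss = $313.6 thousand.

Inverting to Q(P) form: Qd = 248 − P; Qs = 4P + 28.
Without the tax, 248 − P = 4P + 28 gives 5P = 220, so P* = $44 and Q* = 204.
With the tax collected from suppliers, supply shifts: Qs = 4(P − 28) + 28.
New equilibrium: consumers pay $66.4, suppliers receive $38.4, Q = 181.6. (Wedge: Pb − Ps = 28.)
Quantity falls by |ΔQ| = |204 − 181.6| = 22.4.
DWL = ½ · t · |ΔQ| = ½ · 28 · 22.4 = $313.6.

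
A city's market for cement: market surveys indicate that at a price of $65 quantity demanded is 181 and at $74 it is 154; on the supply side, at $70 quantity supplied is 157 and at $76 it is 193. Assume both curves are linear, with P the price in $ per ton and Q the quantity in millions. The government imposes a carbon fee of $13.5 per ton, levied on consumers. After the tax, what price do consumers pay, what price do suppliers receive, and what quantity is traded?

Demand slope: (154 − 181)/(74 − 65) = -3, so Qd = 376 − 3P.
Supply slope: (193 − 157)/(76 − 70) = 6, so Qs = 6P − 263.
Without the tax, 376 − 3P = 6P − 263 gives 9P = 639, so P* = $71 and Q* = 163.
With the tax collected from consumers, demand (in seller-price terms) shifts: Qd = 376 − 3(P + 13.5).
New equilibrium: consumers pay $80, suppliers receive $66.5, Q = 136. (Wedge: Pb − Ps = 13.5.)

Consumers pay $80; suppliers receive $66.5; quantity = 136.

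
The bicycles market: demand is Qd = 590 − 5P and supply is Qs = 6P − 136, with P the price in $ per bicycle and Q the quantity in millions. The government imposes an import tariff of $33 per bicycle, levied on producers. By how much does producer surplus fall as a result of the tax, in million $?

Producer surplus falls by $3225 million.

Before the tax: set 590 − 5P = 6P − 136 → P* = $66, Q* = 260.
With the tax collected from producers, supply shifts: Qs = 6(P − 33) − 136.
Solving gives Q = 170 with buyers paying $84 and producers receiving $51 (the $33 wedge).
ΔPS is the trapezoid between Q = 170 and Q = 260 of height $15: ½ · (260 + 170) · 15 = $3225.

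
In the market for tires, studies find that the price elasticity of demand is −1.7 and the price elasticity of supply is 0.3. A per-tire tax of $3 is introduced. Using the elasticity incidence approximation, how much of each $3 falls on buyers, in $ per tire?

Buyers bear ≈ $0.45 per tire.

Incidence ratio: buyers' share ≈ εs / (εs + |εd|) = 0.3 / (0.3 + 1.7) = 0.15.
So buyers bear ≈ 0.15 × $3 = $0.45; producers bear $2.55.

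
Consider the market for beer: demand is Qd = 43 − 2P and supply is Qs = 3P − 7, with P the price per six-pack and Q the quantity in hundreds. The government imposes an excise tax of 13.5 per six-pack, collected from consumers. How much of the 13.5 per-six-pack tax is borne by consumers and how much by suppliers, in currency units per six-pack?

Consumers bear 8.1 per six-pack; suppliers bear 5.4 per six-pack.

Without the tax, 43 − 2P = 3P − 7 gives 5P = 50, so P* = 10 and Q* = 23.
With the tax collected from consumers, demand (in seller-price terms) shifts: Qd = 43 − 2(P + 13.5).
Solving gives Q = 6.8 with consumers paying 18.1 and suppliers receiving 4.6 (the 13.5 wedge).
Burden on consumers: 8.1; on suppliers: 5.4. (They sum to 13.5.)
The less price-elastic side of the market bears the larger share of a per-unit tax.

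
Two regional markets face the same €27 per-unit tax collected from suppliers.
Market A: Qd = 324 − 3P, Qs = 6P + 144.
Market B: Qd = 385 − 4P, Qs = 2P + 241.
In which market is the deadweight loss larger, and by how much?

Market A: pre-tax P* = €20, Q* = 264; post-tax Q = 210; deadweight loss = €729.
Market B: pre-tax P* = €24, Q* = 289; post-tax Q = 253; deadweight loss = €486.
Difference: €729 vs €486 → market A is larger by €243.

Market A, by €243.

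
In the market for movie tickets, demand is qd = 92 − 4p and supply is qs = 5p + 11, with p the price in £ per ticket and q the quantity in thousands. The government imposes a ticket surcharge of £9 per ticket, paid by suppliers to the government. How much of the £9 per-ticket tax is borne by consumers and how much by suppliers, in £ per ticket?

Before the tax: set 92 − 4p = 5p + 11 → p* = £9, q* = 56.
With the tax collected from suppliers, supply shifts: qs = 5(p − 9) + 11.
New equilibrium: consumers pay £14, suppliers receive £5, q = 36. (Wedge: pb − ps = 9.)
Burden on consumers: £5; on suppliers: £4. (They sum to £9.)

Consumers bear £5 per ticket; suppliers bear £4 per ticket.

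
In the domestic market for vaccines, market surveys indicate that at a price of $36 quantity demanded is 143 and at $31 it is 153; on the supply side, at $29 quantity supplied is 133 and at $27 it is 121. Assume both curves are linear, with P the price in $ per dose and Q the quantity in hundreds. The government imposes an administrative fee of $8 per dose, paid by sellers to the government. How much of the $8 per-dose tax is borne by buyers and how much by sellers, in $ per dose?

Demand slope: (153 − 143)/(31 − 36) = -2, so Qd = 215 − 2P.
Supply slope: (121 − 133)/(27 − 29) = 6, so Qs = 6P − 41.
Before the tax: set 215 − 2P = 6P − 41 → P* = $32, Q* = 151.
With the tax collected from sellers, supply shifts: Qs = 6(P − 8) − 41.
Solving gives Q = 139 with buyers paying $38 and sellers receiving $30 (the $8 wedge).
Burden on buyers: $6; on sellers: $2. (They sum to $8.)
The less price-elastic side of the market bears the larger share of a per-unit tax.

Buyers bear $6 per dose; sellers bear $2 per dose.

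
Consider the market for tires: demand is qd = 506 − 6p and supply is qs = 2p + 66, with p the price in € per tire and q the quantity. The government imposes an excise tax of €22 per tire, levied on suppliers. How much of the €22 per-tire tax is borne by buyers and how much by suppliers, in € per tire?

Without the tax, 506 − 6p = 2p + 66 gives 8p = 440, so p* = €55 and q* = 176.
With the tax collected from suppliers, supply shifts: qs = 2(p − 22) + 66.
New equilibrium: buyers pay €60.5, suppliers receive €38.5, q = 143. (Wedge: pb − ps = 22.)
Burden on buyers: €5.5; on suppliers: €16.5. (They sum to €22.)

Buyers bear €5.5 per tire; suppliers bear €16.5 per tire.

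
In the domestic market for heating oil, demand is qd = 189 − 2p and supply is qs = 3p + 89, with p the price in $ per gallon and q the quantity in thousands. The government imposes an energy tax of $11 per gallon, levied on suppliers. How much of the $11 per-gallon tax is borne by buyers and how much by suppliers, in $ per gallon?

Before the tax: set 189 − 2p = 3p + 89 → p* = $20, q* = 149.
With the tax collected from suppliers, supply shifts: qs = 3(p − 11) + 89.
New equilibrium: buyers pay $26.6, suppliers receive $15.6, q = 135.8. (Wedge: pb − ps = 11.)
Burden on buyers: $6.6; on suppliers: $4.4. (They sum to $11.)
The less price-elastic side of the market bears the larger share of a per-unit tax.

Buyers bear $6.6 per gallon; suppliers bear $4.4 per gallon.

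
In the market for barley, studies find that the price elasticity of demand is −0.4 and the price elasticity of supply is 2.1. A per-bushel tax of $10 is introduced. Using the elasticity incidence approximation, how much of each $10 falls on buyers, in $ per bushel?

Buyers bear ≈ $8.4 per bushel.

Incidence ratio: buyers' share ≈ εs / (εs + |εd|) = 2.1 / (2.1 + 0.4) = 0.84.
So buyers bear ≈ 0.84 × $10 = $8.4; producers bear $1.6.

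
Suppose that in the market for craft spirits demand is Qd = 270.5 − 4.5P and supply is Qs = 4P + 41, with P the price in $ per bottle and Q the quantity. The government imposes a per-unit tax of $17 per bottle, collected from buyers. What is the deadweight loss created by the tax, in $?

Before the tax: set 270.5 − 4.5P = 4P + 41 → P* = $27, Q* = 149.
With the tax collected from buyers, demand (in seller-price terms) shifts: Qd = 270.5 − 4.5(P + 17).
New equilibrium: buyers pay $35, suppliers receive $18, Q = 113. (Wedge: Pb − Ps = 17.)
Quantity falls by |ΔQ| = |149 − 113| = 36.
DWL = ½ · t · |ΔQ| = ½ · 17 · 36 = $306.

Deadweight loss = $306.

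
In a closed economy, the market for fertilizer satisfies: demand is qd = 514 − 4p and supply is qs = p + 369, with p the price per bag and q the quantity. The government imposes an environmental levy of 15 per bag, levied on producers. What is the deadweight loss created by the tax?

Before the tax: set 514 − 4p = p + 369 → p* = 29, q* = 398.
With the tax collected from producers, supply shifts: qs = (p − 15) + 369.
New equilibrium: buyers pay 32, producers receive 17, q = 386. (Wedge: pb − ps = 15.)
Quantity falls by |ΔQ| = |398 − 386| = 12.
DWL = ½ · t · |ΔQ| = ½ · 15 · 12 = 90.

Deadweight loss = 90.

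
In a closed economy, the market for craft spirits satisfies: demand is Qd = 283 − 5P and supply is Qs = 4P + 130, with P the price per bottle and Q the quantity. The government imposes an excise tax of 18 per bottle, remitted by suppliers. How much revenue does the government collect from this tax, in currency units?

Tax revenue = 2844.

Before the tax: set 283 − 5P = 4P + 130 → P* = 17, Q* = 198.
With the tax collected from suppliers, supply shifts: Qs = 4(P − 18) + 130.
Solving gives Q = 158 with consumers paying 25 and suppliers receiving 7 (the 18 wedge).
Revenue = t · Q = 18 · 158 = 2844.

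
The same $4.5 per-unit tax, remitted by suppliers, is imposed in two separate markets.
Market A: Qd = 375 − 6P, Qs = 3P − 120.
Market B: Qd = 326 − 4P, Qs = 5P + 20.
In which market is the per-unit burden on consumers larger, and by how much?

Market B, by $1.

Market A: pre-tax P* = $55, Q* = 45; post-tax Q = 36; per-unit burden on consumers = $1.5.
Market B: pre-tax P* = $34, Q* = 190; post-tax Q = 180; per-unit burden on consumers = $2.5.
Difference: $1.5 vs $2.5 → market B is larger by $1.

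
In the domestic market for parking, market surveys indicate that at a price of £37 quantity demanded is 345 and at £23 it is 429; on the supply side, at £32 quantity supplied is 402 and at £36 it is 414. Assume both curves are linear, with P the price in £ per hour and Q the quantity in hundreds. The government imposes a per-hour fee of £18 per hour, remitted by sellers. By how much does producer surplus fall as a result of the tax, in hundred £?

Producer surplus falls by £4500 hundred.

Demand slope: (429 − 345)/(23 − 37) = -6, so Qd = 567 − 6P.
Supply slope: (414 − 402)/(36 − 32) = 3, so Qs = 3P + 306.
Before the tax: set 567 − 6P = 3P + 306 → P* = £29, Q* = 393.
With the tax collected from sellers, supply shifts: Qs = 3(P − 18) + 306.
Solving gives Q = 357 with buyers paying £35 and sellers receiving £17 (the £18 wedge).
ΔPS is the trapezoid between Q = 357 and Q = 393 of height £12: ½ · (393 + 357) · 12 = £4500.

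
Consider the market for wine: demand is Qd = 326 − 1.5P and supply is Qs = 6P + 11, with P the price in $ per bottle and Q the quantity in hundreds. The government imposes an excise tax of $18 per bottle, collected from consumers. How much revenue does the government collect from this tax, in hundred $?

Before the tax: set 326 − 1.5P = 6P + 11 → P* = $42, Q* = 263.
With the tax collected from consumers, demand (in seller-price terms) shifts: Qd = 326 − 1.5(P + 18).
Solving gives Q = 241.4 with consumers paying $56.4 and sellers receiving $38.4 (the $18 wedge).
Revenue = t · Q = 18 · 241.4 = $4345.2.

Tax revenue = $4345.2 hundred.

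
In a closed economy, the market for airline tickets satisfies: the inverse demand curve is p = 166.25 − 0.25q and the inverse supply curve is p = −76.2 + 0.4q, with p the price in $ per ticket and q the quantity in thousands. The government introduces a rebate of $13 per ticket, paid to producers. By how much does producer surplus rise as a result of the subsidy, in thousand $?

Rewrite in direct form: qd = 665 − 4p and qs = 2.5p + 190.5.
Before the subsidy: set 665 − 4p = 2.5p + 190.5 → p* = $73, q* = 373.
With a per-unit subsidy paid to producers, each receives p + 13 per unit sold, so supply becomes qs = 2.5(p + 13) + 190.5.
Solving gives q = 393 with buyers paying $68 and producers receiving $81 (the $13 wedge).
ΔPS is the trapezoid between Q = 393 and Q = 373 of height $8: ½ · (373 + 393) · 8 = $3064.

Producer surplus rises by $3064 thousand.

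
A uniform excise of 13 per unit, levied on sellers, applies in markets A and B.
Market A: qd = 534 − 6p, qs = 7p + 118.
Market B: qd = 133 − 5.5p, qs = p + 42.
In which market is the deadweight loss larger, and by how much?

Market A, by 201.5.

Market A: pre-tax p* = 32, q* = 342; post-tax q = 300; deadweight loss = 273.
Market B: pre-tax p* = 14, q* = 56; post-tax q = 45; deadweight loss = 71.5.
Difference: 273 vs 71.5 → market A is larger by 201.5.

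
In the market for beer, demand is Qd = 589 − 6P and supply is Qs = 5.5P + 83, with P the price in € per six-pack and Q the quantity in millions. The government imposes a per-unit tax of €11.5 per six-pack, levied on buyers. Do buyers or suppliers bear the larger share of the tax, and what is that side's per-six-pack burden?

Suppliers bear the larger share: €6 per six-pack.

Before the tax: set 589 − 6P = 5.5P + 83 → P* = €44, Q* = 325.
With the tax collected from buyers, demand (in seller-price terms) shifts: Qd = 589 − 6(P + 11.5).
New equilibrium: buyers pay €49.5, suppliers receive €38, Q = 292. (Wedge: Pb − Ps = 11.5.)
Per-six-pack burden: buyers €5.5, suppliers €6.
Suppliers take the larger share because supply is less price-elastic here (demand slope 6 vs supply slope 5.5).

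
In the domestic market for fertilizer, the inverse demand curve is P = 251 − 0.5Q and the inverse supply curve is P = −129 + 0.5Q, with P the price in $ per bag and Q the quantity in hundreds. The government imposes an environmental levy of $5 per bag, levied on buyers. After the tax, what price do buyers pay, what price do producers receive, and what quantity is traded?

Buyers pay $63.5; producers receive $58.5; quantity = 375.

Inverting to Q(P) form: Qd = 502 − 2P; Qs = 2P + 258.
Before the tax: set 502 − 2P = 2P + 258 → P* = $61, Q* = 380.
With the tax collected from buyers, demand (in seller-price terms) shifts: Qd = 502 − 2(P + 5).
Solving gives Q = 375 with buyers paying $63.5 and producers receiving $58.5 (the $5 wedge).
The less price-elastic side of the market bears the larger share of a per-unit tax.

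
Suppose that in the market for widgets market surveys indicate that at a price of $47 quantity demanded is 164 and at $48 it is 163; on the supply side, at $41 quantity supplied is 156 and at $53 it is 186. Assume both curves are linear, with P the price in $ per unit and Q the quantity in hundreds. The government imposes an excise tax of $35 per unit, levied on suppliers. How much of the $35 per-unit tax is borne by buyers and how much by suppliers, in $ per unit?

Buyers bear $25 per unit; suppliers bear $10 per unit.

Demand slope: (163 − 164)/(48 − 47) = -1, so Qd = 211 − P.
Supply slope: (186 − 156)/(53 − 41) = 2.5, so Qs = 2.5P + 53.5.
Without the tax, 211 − P = 2.5P + 53.5 gives 3.5P = 157.5, so P* = $45 and Q* = 166.
With the tax collected from suppliers, supply shifts: Qs = 2.5(P − 35) + 53.5.
Solving gives Q = 141 with buyers paying $70 and suppliers receiving $35 (the $35 wedge).
Burden on buyers: $25; on suppliers: $10. (They sum to $35.)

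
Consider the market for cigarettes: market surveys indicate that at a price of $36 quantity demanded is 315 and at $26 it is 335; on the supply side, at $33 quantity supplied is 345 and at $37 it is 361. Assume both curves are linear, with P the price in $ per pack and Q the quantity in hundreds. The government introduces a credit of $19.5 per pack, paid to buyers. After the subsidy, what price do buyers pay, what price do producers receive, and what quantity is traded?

Buyers pay $16; producers receive $35.5; quantity = 355.

Demand slope: (335 − 315)/(26 − 36) = -2, so Qd = 387 − 2P.
Supply slope: (361 − 345)/(37 − 33) = 4, so Qs = 4P + 213.
Without the subsidy, 387 − 2P = 4P + 213 gives 6P = 174, so P* = $29 and Q* = 329.
With a per-unit subsidy paid to buyers, each effectively pays P − 19.5, so demand becomes Qd = 387 − 2(P − 19.5).
Solving gives Q = 355 with buyers paying $16 and producers receiving $35.5 (the $19.5 wedge).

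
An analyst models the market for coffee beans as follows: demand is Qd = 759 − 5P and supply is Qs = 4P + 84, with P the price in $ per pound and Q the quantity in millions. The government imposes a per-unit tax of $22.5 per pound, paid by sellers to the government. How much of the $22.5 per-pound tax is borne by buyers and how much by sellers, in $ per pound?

Buyers bear $10 per pound; sellers bear $12.5 per pound.

Before the tax: set 759 − 5P = 4P + 84 → P* = $75, Q* = 384.
With the tax collected from sellers, supply shifts: Qs = 4(P − 22.5) + 84.
Solving gives Q = 334 with buyers paying $85 and sellers receiving $62.5 (the $22.5 wedge).
Burden on buyers: $10; on sellers: $12.5. (They sum to $22.5.)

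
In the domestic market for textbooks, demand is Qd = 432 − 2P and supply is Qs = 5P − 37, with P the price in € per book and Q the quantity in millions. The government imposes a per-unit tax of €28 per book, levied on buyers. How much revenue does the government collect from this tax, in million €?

Tax revenue = €7224 million.

Before the tax: set 432 − 2P = 5P − 37 → P* = €67, Q* = 298.
With the tax collected from buyers, demand (in seller-price terms) shifts: Qd = 432 − 2(P + 28).
New equilibrium: buyers pay €87, producers receive €59, Q = 258. (Wedge: Pb − Ps = 28.)
Revenue = t · Q = 28 · 258 = €7224.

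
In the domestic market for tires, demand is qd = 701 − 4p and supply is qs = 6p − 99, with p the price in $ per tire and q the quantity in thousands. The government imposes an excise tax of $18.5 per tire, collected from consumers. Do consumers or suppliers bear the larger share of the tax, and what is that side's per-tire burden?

Without the tax, 701 − 4p = 6p − 99 gives 10p = 800, so p* = $80 and q* = 381.
With the tax collected from consumers, demand (in seller-price terms) shifts: qd = 701 − 4(p + 18.5).
New equilibrium: consumers pay $91.1, suppliers receive $72.6, q = 336.6. (Wedge: pb − ps = 18.5.)
Per-tire burden: consumers $11.1, suppliers $7.4.
Consumers take the larger share because demand is less price-elastic here (demand slope 4 vs supply slope 6).
The less price-elastic side of the market bears the larger share of a per-unit tax.

Consumers bear the larger share: $11.1 per tire.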